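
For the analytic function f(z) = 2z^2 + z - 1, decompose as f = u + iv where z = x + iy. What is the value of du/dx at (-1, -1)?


Step 1: f(z) = 2(x+iy)^2 + (x+iy) - 1
Step 2: u = 2(x^2 - y^2) + x - 1
Step 3: u_x = 4x + 1
Step 4: At (-1, -1): u_x = -4 + 1 = -3

-3


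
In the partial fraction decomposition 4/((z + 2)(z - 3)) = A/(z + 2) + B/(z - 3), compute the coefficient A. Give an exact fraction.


Step 1: Multiply both sides by (z + 2) and set z = -2
Step 2: A = 4 / (-2 - 3)
Step 3: A = 4 / (-5)
Step 4: A = -4/5

-4/5


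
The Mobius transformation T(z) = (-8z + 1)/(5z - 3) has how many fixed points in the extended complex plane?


Step 1: Fixed points satisfy T(z) = z
Step 2: 5z^2 + 5z - 1 = 0
Step 3: Discriminant = 5^2 - 4*5*(-1) = 45
Step 4: Number of fixed points = 2

2


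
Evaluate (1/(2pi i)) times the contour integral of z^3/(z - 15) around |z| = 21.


Step 1: f(z) = z^3, a = 15 is inside |z| = 21
Step 2: By Cauchy integral formula: (1/(2pi*i)) * integral = f(a)
Step 3: f(15) = 15^3 = 3375

3375


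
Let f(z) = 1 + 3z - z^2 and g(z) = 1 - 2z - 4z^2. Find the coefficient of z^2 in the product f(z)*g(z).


Step 1: z^2 term in f*g comes from: (1)*(-4z^2) + (3z)*(-2z) + (-z^2)*(1)
Step 2: = -4 - 6 - 1
Step 3: = -11

-11


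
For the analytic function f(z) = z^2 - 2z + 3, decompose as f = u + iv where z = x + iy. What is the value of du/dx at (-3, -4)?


Step 1: f(z) = (x+iy)^2 - 2(x+iy) + 3
Step 2: u = (x^2 - y^2) - 2x + 3
Step 3: u_x = 2x - 2
Step 4: At (-3, -4): u_x = -6 - 2 = -8

-8


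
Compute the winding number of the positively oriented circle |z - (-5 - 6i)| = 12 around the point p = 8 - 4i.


Step 1: Center c = (-5, -6), radius = 12
Step 2: |p - c|^2 = 13^2 + 2^2 = 173
Step 3: r^2 = 144
Step 4: |p-c| > r so winding number = 0

0


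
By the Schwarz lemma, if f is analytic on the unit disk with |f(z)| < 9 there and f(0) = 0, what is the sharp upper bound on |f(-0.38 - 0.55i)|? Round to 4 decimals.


Step 1: g = f/9 maps D -> D with g(0) = 0, so by the Schwarz lemma |g(z)| <= |z|, i.e. |f(z)| <= 9|z|; this is sharp (f(z) = 9z).
Step 2: |z0|^2 = (-0.38)^2 + (-0.55)^2 = 0.4469
Step 3: |z0| = sqrt(0.4469) = 0.668506
Step 4: Best bound = 9 * |z0| = 9 * 0.668506 = 6.0166

6.0166


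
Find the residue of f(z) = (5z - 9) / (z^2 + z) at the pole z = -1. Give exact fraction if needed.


Step 1: Q(z) = z^2 + z = (z + 1)(z)
Step 2: Q'(z) = 2z + 1
Step 3: Q'(-1) = -1, P(-1) = -14
Step 4: Res = P(-1)/Q'(-1) = -14/(-1) = 14

14


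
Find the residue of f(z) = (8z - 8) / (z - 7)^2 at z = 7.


Step 1: Pole of order 2 at z = 7
Step 2: Res = lim d/dz [(z - 7)^2 * f(z)] as z -> 7
Step 3: (z - 7)^2 * f(z) = 8z - 8
Step 4: d/dz[8z - 8] = 8

8


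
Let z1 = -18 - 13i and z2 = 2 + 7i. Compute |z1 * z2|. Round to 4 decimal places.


Step 1: |z1| = sqrt((-18)^2 + (-13)^2) = sqrt(493)
Step 2: |z2| = sqrt(2^2 + 7^2) = sqrt(53)
Step 3: |z1*z2| = |z1|*|z2| = sqrt(493) * sqrt(53) = sqrt(493 * 53) = sqrt(26129)
Step 4: = 161.6447

161.6447


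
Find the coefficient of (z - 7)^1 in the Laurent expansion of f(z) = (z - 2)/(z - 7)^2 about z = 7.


Step 1: Write the numerator in powers of (z - 7): z - 2 = (z - 7) + (1*7 - 2) = (z - 7) + 5
Step 2: Divide by (z - 7)^2: f(z) = 5(z - 7)^(-2) + (z - 7)^(-1)
Step 3: This finite sum is the Laurent series of f about z = 7.
Step 4: Only the powers -2 and -1 appear, so the coefficient of (z - 7)^1 = 0

0


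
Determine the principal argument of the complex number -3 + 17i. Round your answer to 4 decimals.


Step 1: z = -3 + 17i
Step 2: arg(z) = atan2(17, -3)
Step 3: arg(z) = 1.7455

1.7455


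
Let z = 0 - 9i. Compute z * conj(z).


Step 1: conj(z) = 0 + 9i
Step 2: z * conj(z) = 0^2 + (-9)^2
Step 3: = 0 + 81 = 81

81


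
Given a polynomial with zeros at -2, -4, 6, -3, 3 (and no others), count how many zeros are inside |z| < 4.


Step 1: Check each root:
  z = -2: |-2| = 2 < 4
  z = -4: |-4| = 4 >= 4
  z = 6: |6| = 6 >= 4
  z = -3: |-3| = 3 < 4
  z = 3: |3| = 3 < 4
Step 2: Count = 3

3


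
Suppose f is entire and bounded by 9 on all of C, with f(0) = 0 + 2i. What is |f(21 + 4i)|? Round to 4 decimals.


Step 1: By Liouville's theorem, a bounded entire function is constant.
Step 2: f(z) = f(0) = 0 + 2i for all z.
Step 3: |f(w)| = |0 + 2i| = sqrt(0 + 4)
Step 4: = 2.0

2.0


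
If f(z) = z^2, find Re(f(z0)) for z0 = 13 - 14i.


Step 1: z0 = 13 - 14i
Step 2: z0^2 = 13^2 - (-14)^2 - 364i
Step 3: real part = 169 - 196 = -27

-27


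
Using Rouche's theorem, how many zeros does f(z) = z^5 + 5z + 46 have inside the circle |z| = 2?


Step 1: On |z| = 2 the three terms have sizes |z^5| = 2^5 = 32, |5z| = 5*2 = 10, |46| = 46
Step 2: The dominant term is g(z) = 46; let h(z) = z^5 + 5z so f = g + h
Step 3: On |z| = 2: |g| = 46 and |h| <= 32 + 10 = 42
Step 4: Since 46 > 42, |h| < |g| on |z| = 2, so by Rouche f has the same number of zeros as g inside |z| < 2
Step 5: g(z) = 46 is a nonzero constant with no zeros inside |z| < 2. Answer = 0

0


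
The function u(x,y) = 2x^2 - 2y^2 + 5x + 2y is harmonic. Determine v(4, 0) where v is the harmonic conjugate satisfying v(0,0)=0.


Step 1: v_x = -u_y = 4y - 2
Step 2: v_y = u_x = 4x + 5
Step 3: v = 4xy - 2x + 5y + C
Step 4: v(0,0) = 0 => C = 0
Step 5: v(4, 0) = -8

-8


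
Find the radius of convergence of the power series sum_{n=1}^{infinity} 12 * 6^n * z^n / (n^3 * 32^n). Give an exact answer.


Step 1: General term a_n = 12 * 6^n / (n^3 * 32^n)
Step 2: By the root test, |a_n|^(1/n) = 12^(1/n) * 6 / (n^(3/n) * 32) -> 6/32 as n -> infinity (since 12^(1/n) -> 1 and n^(3/n) -> 1)
Step 3: R = 1/lim|a_n|^(1/n) = 32/6 = 16/3

16/3


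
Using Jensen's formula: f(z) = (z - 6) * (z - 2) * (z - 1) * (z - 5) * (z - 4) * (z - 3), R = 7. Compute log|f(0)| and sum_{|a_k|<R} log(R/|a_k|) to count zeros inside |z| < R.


Jensen's formula: (1/2pi)*integral log|f(Re^it)|dt = log|f(0)| + sum_{|a_k|<R} log(R/|a_k|)
Step 1: f(0) = (-6) * (-2) * (-1) * (-5) * (-4) * (-3) = 720
Step 2: log|f(0)| = log|6| + log|2| + log|1| + log|5| + log|4| + log|3| = 6.5793
Step 3: Zeros inside |z| < 7: 6, 2, 1, 5, 4, 3
Step 4: Jensen sum = log(7/6) + log(7/2) + log(7/1) + log(7/5) + log(7/4) + log(7/3) = 5.0962
Step 5: n(R) = number of terms in the Jensen sum = count of zeros inside |z| < 7 = 6

6


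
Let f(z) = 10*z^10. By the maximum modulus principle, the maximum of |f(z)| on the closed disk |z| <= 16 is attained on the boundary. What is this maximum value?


Step 1: On |z| = 16, |f(z)| = 10 * |z|^10 = 10 * 16^10
Step 2: By maximum modulus principle, maximum is on boundary.
Step 3: Maximum = 10 * 1099511627776 = 10995116277760

10995116277760


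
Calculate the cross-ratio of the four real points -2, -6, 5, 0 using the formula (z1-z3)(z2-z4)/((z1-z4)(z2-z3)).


Step 1: (z1-z3)(z2-z4) = (-7) * (-6) = 42
Step 2: (z1-z4)(z2-z3) = (-2) * (-11) = 22
Step 3: Cross-ratio = 42/22 = 21/11

21/11


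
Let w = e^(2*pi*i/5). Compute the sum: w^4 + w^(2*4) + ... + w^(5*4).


Step 1: The sum sum_{j=1}^{n} w^(k*j) equals n if n | k, else 0.
Step 2: Here n = 5, k = 4
Step 3: Does n divide k? 5 | 4 -> False
Step 4: Sum = 0

0


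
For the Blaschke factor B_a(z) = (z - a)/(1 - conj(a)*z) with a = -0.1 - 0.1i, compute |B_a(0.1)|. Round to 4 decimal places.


Step 1: Numerator z0 - a = 0.1 - (-0.1 - 0.1i) = 0.2 + 0.1i
Step 2: Denominator 1 - conj(a)*z0 = 1 - (-0.1 + 0.1i)*0.1 = 1.01 - 0.01i
Step 3: |z0 - a|^2 = 0.2^2 + 0.1^2 = 0.05; |1 - conj(a)*z0|^2 = 1.01^2 + (-0.01)^2 = 1.0202
Step 4: |B_a(0.1)| = sqrt(0.05 / 1.0202) = sqrt(0.04901)
Step 5: = 0.2214

0.2214


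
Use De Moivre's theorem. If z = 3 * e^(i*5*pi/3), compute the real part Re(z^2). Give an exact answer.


Step 1: By De Moivre's theorem, z^2 = 3^2 * e^(i*2*5*pi/3) = 9 * (cos(10*pi/3) + i*sin(10*pi/3))
Step 2: |z|^2 = 3^2 = 9
Step 3: Reduce the angle mod 2*pi: 10*pi/3 - 2*pi = 4*pi/3
Step 4: cos(4*pi/3) = -1/2
Step 5: Re(z^2) = 9 * (-1/2) = -9/2

-9/2


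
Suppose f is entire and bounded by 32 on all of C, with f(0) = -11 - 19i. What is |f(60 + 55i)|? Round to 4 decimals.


Step 1: By Liouville's theorem, a bounded entire function is constant.
Step 2: f(z) = f(0) = -11 - 19i for all z.
Step 3: |f(w)| = |-11 - 19i| = sqrt(121 + 361)
Step 4: = 21.9545

21.9545


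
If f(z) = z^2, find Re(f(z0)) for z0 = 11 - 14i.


Step 1: z0 = 11 - 14i
Step 2: z0^2 = 11^2 - (-14)^2 - 308i
Step 3: real part = 121 - 196 = -75

-75


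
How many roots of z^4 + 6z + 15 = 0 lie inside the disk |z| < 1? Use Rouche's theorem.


Step 1: On |z| = 1 the three terms have sizes |z^4| = 1^4 = 1, |6z| = 6*1 = 6, |15| = 15
Step 2: The dominant term is g(z) = 15; let h(z) = z^4 + 6z so f = g + h
Step 3: On |z| = 1: |g| = 15 and |h| <= 1 + 6 = 7
Step 4: Since 15 > 7, |h| < |g| on |z| = 1, so by Rouche f has the same number of zeros as g inside |z| < 1
Step 5: g(z) = 15 is a nonzero constant with no zeros inside |z| < 1. Answer = 0

0


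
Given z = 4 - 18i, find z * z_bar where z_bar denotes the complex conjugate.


Step 1: conj(z) = 4 + 18i
Step 2: z * conj(z) = 4^2 + (-18)^2
Step 3: = 16 + 324 = 340

340


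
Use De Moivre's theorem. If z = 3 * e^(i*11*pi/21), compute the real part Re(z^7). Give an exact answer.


Step 1: By De Moivre's theorem, z^7 = 3^7 * e^(i*7*11*pi/21) = 2187 * (cos(11*pi/3) + i*sin(11*pi/3))
Step 2: |z|^7 = 3^7 = 2187
Step 3: Reduce the angle mod 2*pi: 11*pi/3 - 2*pi = 5*pi/3
Step 4: cos(5*pi/3) = 1/2
Step 5: Re(z^7) = 2187 * 1/2 = 2187/2

2187/2


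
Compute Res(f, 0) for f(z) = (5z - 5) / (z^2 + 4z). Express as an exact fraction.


Step 1: Q(z) = z^2 + 4z = (z)(z + 4)
Step 2: Q'(z) = 2z + 4
Step 3: Q'(0) = 4, P(0) = -5
Step 4: Res = P(0)/Q'(0) = -5/4 = -5/4

-5/4


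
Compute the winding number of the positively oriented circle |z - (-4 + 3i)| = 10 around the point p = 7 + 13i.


Step 1: Center c = (-4, 3), radius = 10
Step 2: |p - c|^2 = 11^2 + 10^2 = 221
Step 3: r^2 = 100
Step 4: |p-c| > r so winding number = 0

0


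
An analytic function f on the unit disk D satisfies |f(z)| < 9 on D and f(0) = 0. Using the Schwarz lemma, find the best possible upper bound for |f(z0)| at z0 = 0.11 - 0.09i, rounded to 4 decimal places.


Step 1: g = f/9 maps D -> D with g(0) = 0, so by the Schwarz lemma |g(z)| <= |z|, i.e. |f(z)| <= 9|z|; this is sharp (f(z) = 9z).
Step 2: |z0|^2 = 0.11^2 + (-0.09)^2 = 0.0202
Step 3: |z0| = sqrt(0.0202) = 0.142127
Step 4: Best bound = 9 * |z0| = 9 * 0.142127 = 1.2791

1.2791


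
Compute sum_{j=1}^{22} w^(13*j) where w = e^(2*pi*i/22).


Step 1: The sum sum_{j=1}^{n} w^(k*j) equals n if n | k, else 0.
Step 2: Here n = 22, k = 13
Step 3: Does n divide k? 22 | 13 -> False
Step 4: Sum = 0

0


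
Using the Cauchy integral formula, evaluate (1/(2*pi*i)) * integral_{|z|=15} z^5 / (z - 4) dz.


Step 1: f(z) = z^5, a = 4 is inside |z| = 15
Step 2: By Cauchy integral formula: (1/(2pi*i)) * integral = f(a)
Step 3: f(4) = 4^5 = 1024

1024


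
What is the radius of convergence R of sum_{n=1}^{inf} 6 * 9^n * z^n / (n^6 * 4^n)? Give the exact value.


Step 1: General term a_n = 6 * 9^n / (n^6 * 4^n)
Step 2: By the root test, |a_n|^(1/n) = 6^(1/n) * 9 / (n^(6/n) * 4) -> 9/4 as n -> infinity (since 6^(1/n) -> 1 and n^(6/n) -> 1)
Step 3: R = 1/lim|a_n|^(1/n) = 4/9

4/9


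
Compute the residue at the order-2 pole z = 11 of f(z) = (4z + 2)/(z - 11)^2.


Step 1: Pole of order 2 at z = 11
Step 2: Res = lim d/dz [(z - 11)^2 * f(z)] as z -> 11
Step 3: (z - 11)^2 * f(z) = 4z + 2
Step 4: d/dz[4z + 2] = 4

4


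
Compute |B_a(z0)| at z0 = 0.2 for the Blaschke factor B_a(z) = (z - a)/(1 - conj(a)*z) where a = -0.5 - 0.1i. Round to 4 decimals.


Step 1: Numerator z0 - a = 0.2 - (-0.5 - 0.1i) = 0.7 + 0.1i
Step 2: Denominator 1 - conj(a)*z0 = 1 - (-0.5 + 0.1i)*0.2 = 1.1 - 0.02i
Step 3: |z0 - a|^2 = 0.7^2 + 0.1^2 = 0.5; |1 - conj(a)*z0|^2 = 1.1^2 + (-0.02)^2 = 1.2104
Step 4: |B_a(0.2)| = sqrt(0.5 / 1.2104) = sqrt(0.413087)
Step 5: = 0.6427

0.6427


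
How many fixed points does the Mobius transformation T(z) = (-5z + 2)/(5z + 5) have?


Step 1: Fixed points satisfy T(z) = z
Step 2: 5z^2 + 10z - 2 = 0
Step 3: Discriminant = 10^2 - 4*5*(-2) = 140
Step 4: Number of fixed points = 2

2


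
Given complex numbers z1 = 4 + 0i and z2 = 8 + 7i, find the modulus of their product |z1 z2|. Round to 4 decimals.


Step 1: |z1| = sqrt(4^2 + 0^2) = sqrt(16)
Step 2: |z2| = sqrt(8^2 + 7^2) = sqrt(113)
Step 3: |z1*z2| = |z1|*|z2| = sqrt(16) * sqrt(113) = sqrt(16 * 113) = sqrt(1808)
Step 4: = 42.5206

42.5206


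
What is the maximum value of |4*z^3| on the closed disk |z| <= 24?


Step 1: On |z| = 24, |f(z)| = 4 * |z|^3 = 4 * 24^3
Step 2: By maximum modulus principle, maximum is on boundary.
Step 3: Maximum = 4 * 13824 = 55296

55296


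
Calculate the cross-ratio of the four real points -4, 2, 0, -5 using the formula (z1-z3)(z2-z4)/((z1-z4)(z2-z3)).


Step 1: (z1-z3)(z2-z4) = (-4) * 7 = -28
Step 2: (z1-z4)(z2-z3) = 1 * 2 = 2
Step 3: Cross-ratio = -28/2 = -14

-14


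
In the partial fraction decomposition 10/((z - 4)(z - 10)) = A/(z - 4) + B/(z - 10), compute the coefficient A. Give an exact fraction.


Step 1: Multiply both sides by (z - 4) and set z = 4
Step 2: A = 10 / (4 - 10)
Step 3: A = 10 / (-6)
Step 4: A = -5/3

-5/3


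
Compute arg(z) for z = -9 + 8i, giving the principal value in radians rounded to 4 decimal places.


Step 1: z = -9 + 8i
Step 2: arg(z) = atan2(8, -9)
Step 3: arg(z) = 2.415

2.415


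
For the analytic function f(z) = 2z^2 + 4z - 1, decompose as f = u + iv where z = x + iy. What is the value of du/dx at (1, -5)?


Step 1: f(z) = 2(x+iy)^2 + 4(x+iy) - 1
Step 2: u = 2(x^2 - y^2) + 4x - 1
Step 3: u_x = 4x + 4
Step 4: At (1, -5): u_x = 4 + 4 = 8

8


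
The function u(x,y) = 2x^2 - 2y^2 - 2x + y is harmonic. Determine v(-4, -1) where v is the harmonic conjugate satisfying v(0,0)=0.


Step 1: v_x = -u_y = 4y - 1
Step 2: v_y = u_x = 4x - 2
Step 3: v = 4xy - x - 2y + C
Step 4: v(0,0) = 0 => C = 0
Step 5: v(-4, -1) = 22

22


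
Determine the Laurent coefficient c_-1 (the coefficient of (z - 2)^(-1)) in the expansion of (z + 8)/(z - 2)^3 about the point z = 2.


Step 1: Write the numerator in powers of (z - 2): z + 8 = (z - 2) + (1*2 + 8) = (z - 2) + 10
Step 2: Divide by (z - 2)^3: f(z) = 10(z - 2)^(-3) + (z - 2)^(-2)
Step 3: This finite sum is the Laurent series of f about z = 2.
Step 4: Only the powers -3 and -2 appear, so the coefficient of (z - 2)^(-1) = 0

0


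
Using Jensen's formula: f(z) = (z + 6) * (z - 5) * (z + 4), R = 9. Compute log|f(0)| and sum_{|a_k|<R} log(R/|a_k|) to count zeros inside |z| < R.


Jensen's formula: (1/2pi)*integral log|f(Re^it)|dt = log|f(0)| + sum_{|a_k|<R} log(R/|a_k|)
Step 1: f(0) = 6 * (-5) * 4 = -120
Step 2: log|f(0)| = log|-6| + log|5| + log|-4| = 4.7875
Step 3: Zeros inside |z| < 9: -6, 5, -4
Step 4: Jensen sum = log(9/6) + log(9/5) + log(9/4) = 1.8042
Step 5: n(R) = number of terms in the Jensen sum = count of zeros inside |z| < 9 = 3

3


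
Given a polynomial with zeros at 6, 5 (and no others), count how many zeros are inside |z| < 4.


Step 1: Check each root:
  z = 6: |6| = 6 >= 4
  z = 5: |5| = 5 >= 4
Step 2: Count = 0

0


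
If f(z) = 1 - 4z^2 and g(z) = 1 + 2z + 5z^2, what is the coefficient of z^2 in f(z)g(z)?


Step 1: z^2 term in f*g comes from: (1)*(5z^2) + (0)*(2z) + (-4z^2)*(1)
Step 2: = 5 + 0 - 4
Step 3: = 1

1


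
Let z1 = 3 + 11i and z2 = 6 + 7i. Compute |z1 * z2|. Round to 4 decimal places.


Step 1: |z1| = sqrt(3^2 + 11^2) = sqrt(130)
Step 2: |z2| = sqrt(6^2 + 7^2) = sqrt(85)
Step 3: |z1*z2| = |z1|*|z2| = sqrt(130) * sqrt(85) = sqrt(130 * 85) = sqrt(11050)
Step 4: = 105.119

105.119


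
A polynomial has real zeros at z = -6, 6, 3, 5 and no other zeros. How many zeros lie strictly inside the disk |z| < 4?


Step 1: Check each root:
  z = -6: |-6| = 6 >= 4
  z = 6: |6| = 6 >= 4
  z = 3: |3| = 3 < 4
  z = 5: |5| = 5 >= 4
Step 2: Count = 1

1


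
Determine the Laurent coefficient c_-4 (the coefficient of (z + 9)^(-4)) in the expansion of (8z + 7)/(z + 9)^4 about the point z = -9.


Step 1: Write the numerator in powers of (z + 9): 8z + 7 = 8(z + 9) + (8*(-9) + 7) = 8(z + 9) - 65
Step 2: Divide by (z + 9)^4: f(z) = -65(z + 9)^(-4) + 8(z + 9)^(-3)
Step 3: This finite sum is the Laurent series of f about z = -9.
Step 4: Coefficient of (z + 9)^(-4) = 8*(-9) + 7 = -65

-65


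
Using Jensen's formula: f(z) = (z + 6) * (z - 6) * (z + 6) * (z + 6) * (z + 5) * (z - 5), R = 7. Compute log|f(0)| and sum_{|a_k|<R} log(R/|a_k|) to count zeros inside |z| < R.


Jensen's formula: (1/2pi)*integral log|f(Re^it)|dt = log|f(0)| + sum_{|a_k|<R} log(R/|a_k|)
Step 1: f(0) = 6 * (-6) * 6 * 6 * 5 * (-5) = 32400
Step 2: log|f(0)| = log|-6| + log|6| + log|-6| + log|-6| + log|-5| + log|5| = 10.3859
Step 3: Zeros inside |z| < 7: -6, 6, -6, -6, -5, 5
Step 4: Jensen sum = log(7/6) + log(7/6) + log(7/6) + log(7/6) + log(7/5) + log(7/5) = 1.2895
Step 5: n(R) = number of terms in the Jensen sum = count of zeros inside |z| < 7 = 6

6


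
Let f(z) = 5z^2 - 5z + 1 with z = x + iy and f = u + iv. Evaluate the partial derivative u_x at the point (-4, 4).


Step 1: f(z) = 5(x+iy)^2 - 5(x+iy) + 1
Step 2: u = 5(x^2 - y^2) - 5x + 1
Step 3: u_x = 10x - 5
Step 4: At (-4, 4): u_x = -40 - 5 = -45

-45


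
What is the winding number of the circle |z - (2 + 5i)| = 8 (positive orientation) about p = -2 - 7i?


Step 1: Center c = (2, 5), radius = 8
Step 2: |p - c|^2 = (-4)^2 + (-12)^2 = 160
Step 3: r^2 = 64
Step 4: |p-c| > r so winding number = 0

0


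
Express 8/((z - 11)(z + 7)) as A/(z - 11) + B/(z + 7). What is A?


Step 1: Multiply both sides by (z - 11) and set z = 11
Step 2: A = 8 / (11 + 7)
Step 3: A = 8 / 18
Step 4: A = 4/9

4/9


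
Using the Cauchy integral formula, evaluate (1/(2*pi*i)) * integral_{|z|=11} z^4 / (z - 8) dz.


Step 1: f(z) = z^4, a = 8 is inside |z| = 11
Step 2: By Cauchy integral formula: (1/(2pi*i)) * integral = f(a)
Step 3: f(8) = 8^4 = 4096

4096


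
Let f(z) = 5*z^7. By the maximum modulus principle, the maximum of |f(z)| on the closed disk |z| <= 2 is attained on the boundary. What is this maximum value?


Step 1: On |z| = 2, |f(z)| = 5 * |z|^7 = 5 * 2^7
Step 2: By maximum modulus principle, maximum is on boundary.
Step 3: Maximum = 5 * 128 = 640

640


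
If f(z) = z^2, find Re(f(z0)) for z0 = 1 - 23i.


Step 1: z0 = 1 - 23i
Step 2: z0^2 = 1^2 - (-23)^2 - 46i
Step 3: real part = 1 - 529 = -528

-528


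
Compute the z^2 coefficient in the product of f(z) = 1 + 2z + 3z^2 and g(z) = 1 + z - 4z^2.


Step 1: z^2 term in f*g comes from: (1)*(-4z^2) + (2z)*(z) + (3z^2)*(1)
Step 2: = -4 + 2 + 3
Step 3: = 1

1


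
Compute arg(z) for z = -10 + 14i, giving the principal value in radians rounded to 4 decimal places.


Step 1: z = -10 + 14i
Step 2: arg(z) = atan2(14, -10)
Step 3: arg(z) = 2.191

2.191


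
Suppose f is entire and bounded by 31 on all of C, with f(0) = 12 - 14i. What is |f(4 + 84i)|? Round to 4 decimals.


Step 1: By Liouville's theorem, a bounded entire function is constant.
Step 2: f(z) = f(0) = 12 - 14i for all z.
Step 3: |f(w)| = |12 - 14i| = sqrt(144 + 196)
Step 4: = 18.4391

18.4391


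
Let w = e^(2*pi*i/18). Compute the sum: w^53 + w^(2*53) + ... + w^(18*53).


Step 1: The sum sum_{j=1}^{n} w^(k*j) equals n if n | k, else 0.
Step 2: Here n = 18, k = 53
Step 3: Does n divide k? 18 | 53 -> False
Step 4: Sum = 0

0


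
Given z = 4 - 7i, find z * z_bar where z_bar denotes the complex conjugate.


Step 1: conj(z) = 4 + 7i
Step 2: z * conj(z) = 4^2 + (-7)^2
Step 3: = 16 + 49 = 65

65


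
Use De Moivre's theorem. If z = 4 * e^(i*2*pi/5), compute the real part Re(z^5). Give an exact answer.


Step 1: By De Moivre's theorem, z^5 = 4^5 * e^(i*5*2*pi/5) = 1024 * (cos(2*pi) + i*sin(2*pi))
Step 2: |z|^5 = 4^5 = 1024
Step 3: Reduce the angle mod 2*pi: 2*pi - 2*pi = 0
Step 4: cos(0) = 1
Step 5: Re(z^5) = 1024 * 1 = 1024

1024


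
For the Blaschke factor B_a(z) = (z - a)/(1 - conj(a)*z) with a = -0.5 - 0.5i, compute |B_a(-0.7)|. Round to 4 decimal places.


Step 1: Numerator z0 - a = -0.7 - (-0.5 - 0.5i) = -0.2 + 0.5i
Step 2: Denominator 1 - conj(a)*z0 = 1 - (-0.5 + 0.5i)*(-0.7) = 0.65 + 0.35i
Step 3: |z0 - a|^2 = (-0.2)^2 + 0.5^2 = 0.29; |1 - conj(a)*z0|^2 = 0.65^2 + 0.35^2 = 0.545
Step 4: |B_a(-0.7)| = sqrt(0.29 / 0.545) = sqrt(0.53211)
Step 5: = 0.7295

0.7295


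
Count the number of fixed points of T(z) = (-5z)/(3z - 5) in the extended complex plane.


Step 1: Fixed points satisfy T(z) = z
Step 2: 3z^2 = 0
Step 3: Discriminant = 0^2 - 4*3*0 = 0
Step 4: Number of fixed points = 1

1


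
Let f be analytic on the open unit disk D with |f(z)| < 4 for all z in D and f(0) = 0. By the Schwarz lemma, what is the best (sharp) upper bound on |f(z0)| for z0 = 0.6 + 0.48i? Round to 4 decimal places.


Step 1: g = f/4 maps D -> D with g(0) = 0, so by the Schwarz lemma |g(z)| <= |z|, i.e. |f(z)| <= 4|z|; this is sharp (f(z) = 4z).
Step 2: |z0|^2 = 0.6^2 + 0.48^2 = 0.5904
Step 3: |z0| = sqrt(0.5904) = 0.768375
Step 4: Best bound = 4 * |z0| = 4 * 0.768375 = 3.0735

3.0735


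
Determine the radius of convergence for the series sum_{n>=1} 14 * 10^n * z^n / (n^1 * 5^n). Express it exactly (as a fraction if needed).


Step 1: General term a_n = 14 * 10^n / (n^1 * 5^n)
Step 2: By the root test, |a_n|^(1/n) = 14^(1/n) * 10 / (n^(1/n) * 5) -> 10/5 as n -> infinity (since 14^(1/n) -> 1 and n^(1/n) -> 1)
Step 3: R = 1/lim|a_n|^(1/n) = 5/10 = 1/2

1/2


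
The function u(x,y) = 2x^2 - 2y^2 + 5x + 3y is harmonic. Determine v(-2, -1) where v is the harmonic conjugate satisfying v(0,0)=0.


Step 1: v_x = -u_y = 4y - 3
Step 2: v_y = u_x = 4x + 5
Step 3: v = 4xy - 3x + 5y + C
Step 4: v(0,0) = 0 => C = 0
Step 5: v(-2, -1) = 9

9


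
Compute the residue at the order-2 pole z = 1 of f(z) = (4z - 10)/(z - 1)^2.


Step 1: Pole of order 2 at z = 1
Step 2: Res = lim d/dz [(z - 1)^2 * f(z)] as z -> 1
Step 3: (z - 1)^2 * f(z) = 4z - 10
Step 4: d/dz[4z - 10] = 4

4


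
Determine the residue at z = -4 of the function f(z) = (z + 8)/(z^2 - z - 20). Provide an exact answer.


Step 1: Q(z) = z^2 - z - 20 = (z + 4)(z - 5)
Step 2: Q'(z) = 2z - 1
Step 3: Q'(-4) = -9, P(-4) = 4
Step 4: Res = P(-4)/Q'(-4) = 4/(-9) = -4/9

-4/9


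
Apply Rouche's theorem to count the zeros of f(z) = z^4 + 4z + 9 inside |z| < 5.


Step 1: On |z| = 5 the three terms have sizes |z^4| = 5^4 = 625, |4z| = 4*5 = 20, |9| = 9
Step 2: The dominant term is g(z) = z^4; let h(z) = 4z + 9 so f = g + h
Step 3: On |z| = 5: |g| = 625 and |h| <= 20 + 9 = 29
Step 4: Since 625 > 29, |h| < |g| on |z| = 5, so by Rouche f has the same number of zeros as g inside |z| < 5
Step 5: g(z) = z^4 has 4 zeros (all at the origin) inside |z| < 5. Answer = 4

4


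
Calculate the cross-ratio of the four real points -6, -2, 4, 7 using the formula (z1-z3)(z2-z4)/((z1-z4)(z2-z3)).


Step 1: (z1-z3)(z2-z4) = (-10) * (-9) = 90
Step 2: (z1-z4)(z2-z3) = (-13) * (-6) = 78
Step 3: Cross-ratio = 90/78 = 15/13

15/13


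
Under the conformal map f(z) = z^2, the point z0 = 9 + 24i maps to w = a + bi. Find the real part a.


Step 1: z0 = 9 + 24i
Step 2: z0^2 = 9^2 - 24^2 + 432i
Step 3: real part = 81 - 576 = -495

-495


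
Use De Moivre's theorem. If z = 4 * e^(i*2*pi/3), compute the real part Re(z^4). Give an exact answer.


Step 1: By De Moivre's theorem, z^4 = 4^4 * e^(i*4*2*pi/3) = 256 * (cos(8*pi/3) + i*sin(8*pi/3))
Step 2: |z|^4 = 4^4 = 256
Step 3: Reduce the angle mod 2*pi: 8*pi/3 - 2*pi = 2*pi/3
Step 4: cos(2*pi/3) = -1/2
Step 5: Re(z^4) = 256 * (-1/2) = -128

-128


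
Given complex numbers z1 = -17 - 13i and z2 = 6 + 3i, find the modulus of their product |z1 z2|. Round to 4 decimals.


Step 1: |z1| = sqrt((-17)^2 + (-13)^2) = sqrt(458)
Step 2: |z2| = sqrt(6^2 + 3^2) = sqrt(45)
Step 3: |z1*z2| = |z1|*|z2| = sqrt(458) * sqrt(45) = sqrt(458 * 45) = sqrt(20610)
Step 4: = 143.5618

143.5618


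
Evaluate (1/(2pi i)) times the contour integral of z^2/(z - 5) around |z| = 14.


Step 1: f(z) = z^2, a = 5 is inside |z| = 14
Step 2: By Cauchy integral formula: (1/(2pi*i)) * integral = f(a)
Step 3: f(5) = 5^2 = 25

25


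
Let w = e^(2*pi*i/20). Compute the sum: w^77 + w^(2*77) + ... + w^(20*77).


Step 1: The sum sum_{j=1}^{n} w^(k*j) equals n if n | k, else 0.
Step 2: Here n = 20, k = 77
Step 3: Does n divide k? 20 | 77 -> False
Step 4: Sum = 0

0


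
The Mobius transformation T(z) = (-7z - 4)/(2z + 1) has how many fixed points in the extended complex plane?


Step 1: Fixed points satisfy T(z) = z
Step 2: 2z^2 + 8z + 4 = 0
Step 3: Discriminant = 8^2 - 4*2*4 = 32
Step 4: Number of fixed points = 2

2


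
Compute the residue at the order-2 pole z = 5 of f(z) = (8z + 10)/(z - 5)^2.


Step 1: Pole of order 2 at z = 5
Step 2: Res = lim d/dz [(z - 5)^2 * f(z)] as z -> 5
Step 3: (z - 5)^2 * f(z) = 8z + 10
Step 4: d/dz[8z + 10] = 8

8


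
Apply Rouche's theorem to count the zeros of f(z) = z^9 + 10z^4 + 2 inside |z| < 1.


Step 1: On |z| = 1 the three terms have sizes |z^9| = 1^9 = 1, |10z^4| = 10*1^4 = 10, |2| = 2
Step 2: The dominant term is g(z) = 10z^4; let h(z) = z^9 + 2 so f = g + h
Step 3: On |z| = 1: |g| = 10 and |h| <= 1 + 2 = 3
Step 4: Since 10 > 3, |h| < |g| on |z| = 1, so by Rouche f has the same number of zeros as g inside |z| < 1
Step 5: g(z) = 10z^4 has 4 zeros (at the origin, multiplicity 4) inside |z| < 1. Answer = 4

4


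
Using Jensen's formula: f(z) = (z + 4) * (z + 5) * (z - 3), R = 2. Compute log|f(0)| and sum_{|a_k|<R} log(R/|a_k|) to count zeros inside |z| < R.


Jensen's formula: (1/2pi)*integral log|f(Re^it)|dt = log|f(0)| + sum_{|a_k|<R} log(R/|a_k|)
Step 1: f(0) = 4 * 5 * (-3) = -60
Step 2: log|f(0)| = log|-4| + log|-5| + log|3| = 4.0943
Step 3: Zeros inside |z| < 2: none
Step 4: Jensen sum = (empty sum) = 0
Step 5: n(R) = number of terms in the Jensen sum = count of zeros inside |z| < 2 = 0

0


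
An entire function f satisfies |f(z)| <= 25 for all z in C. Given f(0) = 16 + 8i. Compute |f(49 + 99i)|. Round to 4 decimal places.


Step 1: By Liouville's theorem, a bounded entire function is constant.
Step 2: f(z) = f(0) = 16 + 8i for all z.
Step 3: |f(w)| = |16 + 8i| = sqrt(256 + 64)
Step 4: = 17.8885

17.8885


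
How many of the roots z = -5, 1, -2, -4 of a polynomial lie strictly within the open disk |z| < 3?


Step 1: Check each root:
  z = -5: |-5| = 5 >= 3
  z = 1: |1| = 1 < 3
  z = -2: |-2| = 2 < 3
  z = -4: |-4| = 4 >= 3
Step 2: Count = 2

2


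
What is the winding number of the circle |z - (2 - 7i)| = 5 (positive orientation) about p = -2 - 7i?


Step 1: Center c = (2, -7), radius = 5
Step 2: |p - c|^2 = (-4)^2 + 0^2 = 16
Step 3: r^2 = 25
Step 4: |p-c| < r so winding number = 1

1


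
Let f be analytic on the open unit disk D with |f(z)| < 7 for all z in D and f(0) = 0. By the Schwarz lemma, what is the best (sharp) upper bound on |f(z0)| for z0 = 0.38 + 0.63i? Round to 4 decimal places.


Step 1: g = f/7 maps D -> D with g(0) = 0, so by the Schwarz lemma |g(z)| <= |z|, i.e. |f(z)| <= 7|z|; this is sharp (f(z) = 7z).
Step 2: |z0|^2 = 0.38^2 + 0.63^2 = 0.5413
Step 3: |z0| = sqrt(0.5413) = 0.735731
Step 4: Best bound = 7 * |z0| = 7 * 0.735731 = 5.1501

5.1501


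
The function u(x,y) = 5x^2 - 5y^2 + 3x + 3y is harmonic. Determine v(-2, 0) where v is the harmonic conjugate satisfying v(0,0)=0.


Step 1: v_x = -u_y = 10y - 3
Step 2: v_y = u_x = 10x + 3
Step 3: v = 10xy - 3x + 3y + C
Step 4: v(0,0) = 0 => C = 0
Step 5: v(-2, 0) = 6

6


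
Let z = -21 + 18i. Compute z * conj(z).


Step 1: conj(z) = -21 - 18i
Step 2: z * conj(z) = (-21)^2 + 18^2
Step 3: = 441 + 324 = 765

765


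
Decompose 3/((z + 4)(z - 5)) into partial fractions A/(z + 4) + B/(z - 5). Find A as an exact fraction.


Step 1: Multiply both sides by (z + 4) and set z = -4
Step 2: A = 3 / (-4 - 5)
Step 3: A = 3 / (-9)
Step 4: A = -1/3

-1/3


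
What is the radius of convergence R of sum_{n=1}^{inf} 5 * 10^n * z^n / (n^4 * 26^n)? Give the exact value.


Step 1: General term a_n = 5 * 10^n / (n^4 * 26^n)
Step 2: By the root test, |a_n|^(1/n) = 5^(1/n) * 10 / (n^(4/n) * 26) -> 10/26 as n -> infinity (since 5^(1/n) -> 1 and n^(4/n) -> 1)
Step 3: R = 1/lim|a_n|^(1/n) = 26/10 = 13/5

13/5


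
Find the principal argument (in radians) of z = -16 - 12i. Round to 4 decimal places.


Step 1: z = -16 - 12i
Step 2: arg(z) = atan2(-12, -16)
Step 3: arg(z) = -2.4981

-2.4981


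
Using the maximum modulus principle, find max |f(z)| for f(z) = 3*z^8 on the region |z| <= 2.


Step 1: On |z| = 2, |f(z)| = 3 * |z|^8 = 3 * 2^8
Step 2: By maximum modulus principle, maximum is on boundary.
Step 3: Maximum = 3 * 256 = 768

768


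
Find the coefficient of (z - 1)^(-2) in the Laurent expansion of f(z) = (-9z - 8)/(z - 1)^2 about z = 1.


Step 1: Write the numerator in powers of (z - 1): -9z - 8 = -9(z - 1) + (-9*1 - 8) = -9(z - 1) - 17
Step 2: Divide by (z - 1)^2: f(z) = -17(z - 1)^(-2) - 9(z - 1)^(-1)
Step 3: This finite sum is the Laurent series of f about z = 1.
Step 4: Coefficient of (z - 1)^(-2) = -9*1 - 8 = -17

-17


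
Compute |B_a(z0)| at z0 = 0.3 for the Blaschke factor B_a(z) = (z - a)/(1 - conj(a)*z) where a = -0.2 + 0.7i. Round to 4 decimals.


Step 1: Numerator z0 - a = 0.3 - (-0.2 + 0.7i) = 0.5 - 0.7i
Step 2: Denominator 1 - conj(a)*z0 = 1 - (-0.2 - 0.7i)*0.3 = 1.06 + 0.21i
Step 3: |z0 - a|^2 = 0.5^2 + (-0.7)^2 = 0.74; |1 - conj(a)*z0|^2 = 1.06^2 + 0.21^2 = 1.1677
Step 4: |B_a(0.3)| = sqrt(0.74 / 1.1677) = sqrt(0.633724)
Step 5: = 0.7961

0.7961


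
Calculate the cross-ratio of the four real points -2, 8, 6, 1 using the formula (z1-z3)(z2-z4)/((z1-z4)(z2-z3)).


Step 1: (z1-z3)(z2-z4) = (-8) * 7 = -56
Step 2: (z1-z4)(z2-z3) = (-3) * 2 = -6
Step 3: Cross-ratio = 56/6 = 28/3

28/3


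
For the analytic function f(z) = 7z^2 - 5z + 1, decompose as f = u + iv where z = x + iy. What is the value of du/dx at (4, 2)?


Step 1: f(z) = 7(x+iy)^2 - 5(x+iy) + 1
Step 2: u = 7(x^2 - y^2) - 5x + 1
Step 3: u_x = 14x - 5
Step 4: At (4, 2): u_x = 56 - 5 = 51

51


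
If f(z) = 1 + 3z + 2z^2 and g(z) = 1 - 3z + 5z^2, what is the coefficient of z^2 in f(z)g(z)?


Step 1: z^2 term in f*g comes from: (1)*(5z^2) + (3z)*(-3z) + (2z^2)*(1)
Step 2: = 5 - 9 + 2
Step 3: = -2

-2


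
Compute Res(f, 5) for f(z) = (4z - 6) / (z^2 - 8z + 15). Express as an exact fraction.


Step 1: Q(z) = z^2 - 8z + 15 = (z - 5)(z - 3)
Step 2: Q'(z) = 2z - 8
Step 3: Q'(5) = 2, P(5) = 14
Step 4: Res = P(5)/Q'(5) = 14/2 = 7

7


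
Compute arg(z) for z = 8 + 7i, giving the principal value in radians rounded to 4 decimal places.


Step 1: z = 8 + 7i
Step 2: arg(z) = atan2(7, 8)
Step 3: arg(z) = 0.7188

0.7188


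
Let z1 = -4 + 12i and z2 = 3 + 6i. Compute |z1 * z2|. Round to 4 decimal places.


Step 1: |z1| = sqrt((-4)^2 + 12^2) = sqrt(160)
Step 2: |z2| = sqrt(3^2 + 6^2) = sqrt(45)
Step 3: |z1*z2| = |z1|*|z2| = sqrt(160) * sqrt(45) = sqrt(160 * 45) = sqrt(7200)
Step 4: = 84.8528

84.8528


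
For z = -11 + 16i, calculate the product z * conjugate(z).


Step 1: conj(z) = -11 - 16i
Step 2: z * conj(z) = (-11)^2 + 16^2
Step 3: = 121 + 256 = 377

377


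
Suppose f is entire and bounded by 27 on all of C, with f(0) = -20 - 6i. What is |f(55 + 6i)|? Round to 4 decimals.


Step 1: By Liouville's theorem, a bounded entire function is constant.
Step 2: f(z) = f(0) = -20 - 6i for all z.
Step 3: |f(w)| = |-20 - 6i| = sqrt(400 + 36)
Step 4: = 20.8806

20.8806


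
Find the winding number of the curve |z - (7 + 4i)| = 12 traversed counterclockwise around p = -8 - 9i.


Step 1: Center c = (7, 4), radius = 12
Step 2: |p - c|^2 = (-15)^2 + (-13)^2 = 394
Step 3: r^2 = 144
Step 4: |p-c| > r so winding number = 0

0


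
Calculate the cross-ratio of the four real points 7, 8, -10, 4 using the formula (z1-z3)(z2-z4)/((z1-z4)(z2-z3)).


Step 1: (z1-z3)(z2-z4) = 17 * 4 = 68
Step 2: (z1-z4)(z2-z3) = 3 * 18 = 54
Step 3: Cross-ratio = 68/54 = 34/27

34/27


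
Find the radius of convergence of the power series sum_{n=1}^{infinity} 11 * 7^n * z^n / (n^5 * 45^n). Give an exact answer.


Step 1: General term a_n = 11 * 7^n / (n^5 * 45^n)
Step 2: By the root test, |a_n|^(1/n) = 11^(1/n) * 7 / (n^(5/n) * 45) -> 7/45 as n -> infinity (since 11^(1/n) -> 1 and n^(5/n) -> 1)
Step 3: R = 1/lim|a_n|^(1/n) = 45/7

45/7


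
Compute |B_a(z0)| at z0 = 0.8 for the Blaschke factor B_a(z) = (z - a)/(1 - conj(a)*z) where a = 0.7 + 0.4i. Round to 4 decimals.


Step 1: Numerator z0 - a = 0.8 - (0.7 + 0.4i) = 0.1 - 0.4i
Step 2: Denominator 1 - conj(a)*z0 = 1 - (0.7 - 0.4i)*0.8 = 0.44 + 0.32i
Step 3: |z0 - a|^2 = 0.1^2 + (-0.4)^2 = 0.17; |1 - conj(a)*z0|^2 = 0.44^2 + 0.32^2 = 0.296
Step 4: |B_a(0.8)| = sqrt(0.17 / 0.296) = sqrt(0.574324)
Step 5: = 0.7578

0.7578


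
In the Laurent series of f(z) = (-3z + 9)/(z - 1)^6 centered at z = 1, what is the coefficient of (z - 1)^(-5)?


Step 1: Write the numerator in powers of (z - 1): -3z + 9 = -3(z - 1) + (-3*1 + 9) = -3(z - 1) + 6
Step 2: Divide by (z - 1)^6: f(z) = 6(z - 1)^(-6) - 3(z - 1)^(-5)
Step 3: This finite sum is the Laurent series of f about z = 1.
Step 4: Coefficient of (z - 1)^(-5) = coefficient of (z - 1) in the re-centred numerator = -3

-3


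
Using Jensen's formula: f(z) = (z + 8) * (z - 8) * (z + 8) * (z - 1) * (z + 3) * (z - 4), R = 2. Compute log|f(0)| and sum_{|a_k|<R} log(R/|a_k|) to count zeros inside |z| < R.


Jensen's formula: (1/2pi)*integral log|f(Re^it)|dt = log|f(0)| + sum_{|a_k|<R} log(R/|a_k|)
Step 1: f(0) = 8 * (-8) * 8 * (-1) * 3 * (-4) = -6144
Step 2: log|f(0)| = log|-8| + log|8| + log|-8| + log|1| + log|-3| + log|4| = 8.7232
Step 3: Zeros inside |z| < 2: 1
Step 4: Jensen sum = log(2/1) = 0.6931
Step 5: n(R) = number of terms in the Jensen sum = count of zeros inside |z| < 2 = 1

1


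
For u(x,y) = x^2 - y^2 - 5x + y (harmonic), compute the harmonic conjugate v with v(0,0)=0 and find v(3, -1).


Step 1: v_x = -u_y = 2y - 1
Step 2: v_y = u_x = 2x - 5
Step 3: v = 2xy - x - 5y + C
Step 4: v(0,0) = 0 => C = 0
Step 5: v(3, -1) = -4

-4


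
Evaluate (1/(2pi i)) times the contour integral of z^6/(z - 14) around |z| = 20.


Step 1: f(z) = z^6, a = 14 is inside |z| = 20
Step 2: By Cauchy integral formula: (1/(2pi*i)) * integral = f(a)
Step 3: f(14) = 14^6 = 7529536

7529536


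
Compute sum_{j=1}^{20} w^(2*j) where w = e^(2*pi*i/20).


Step 1: The sum sum_{j=1}^{n} w^(k*j) equals n if n | k, else 0.
Step 2: Here n = 20, k = 2
Step 3: Does n divide k? 20 | 2 -> False
Step 4: Sum = 0

0


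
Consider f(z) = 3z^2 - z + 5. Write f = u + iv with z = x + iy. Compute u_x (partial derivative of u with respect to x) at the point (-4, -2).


Step 1: f(z) = 3(x+iy)^2 - (x+iy) + 5
Step 2: u = 3(x^2 - y^2) - x + 5
Step 3: u_x = 6x - 1
Step 4: At (-4, -2): u_x = -24 - 1 = -25

-25


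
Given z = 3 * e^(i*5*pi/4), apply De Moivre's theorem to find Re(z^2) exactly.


Step 1: By De Moivre's theorem, z^2 = 3^2 * e^(i*2*5*pi/4) = 9 * (cos(5*pi/2) + i*sin(5*pi/2))
Step 2: |z|^2 = 3^2 = 9
Step 3: Reduce the angle mod 2*pi: 5*pi/2 - 2*pi = pi/2
Step 4: cos(pi/2) = 0
Step 5: Re(z^2) = 9 * 0 = 0

0


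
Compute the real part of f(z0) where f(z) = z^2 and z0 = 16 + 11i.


Step 1: z0 = 16 + 11i
Step 2: z0^2 = 16^2 - 11^2 + 352i
Step 3: real part = 256 - 121 = 135

135


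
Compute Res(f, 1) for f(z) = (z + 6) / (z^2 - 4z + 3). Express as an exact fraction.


Step 1: Q(z) = z^2 - 4z + 3 = (z - 1)(z - 3)
Step 2: Q'(z) = 2z - 4
Step 3: Q'(1) = -2, P(1) = 7
Step 4: Res = P(1)/Q'(1) = 7/(-2) = -7/2

-7/2


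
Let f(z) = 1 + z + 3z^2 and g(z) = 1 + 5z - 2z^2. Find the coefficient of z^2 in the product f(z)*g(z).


Step 1: z^2 term in f*g comes from: (1)*(-2z^2) + (z)*(5z) + (3z^2)*(1)
Step 2: = -2 + 5 + 3
Step 3: = 6

6


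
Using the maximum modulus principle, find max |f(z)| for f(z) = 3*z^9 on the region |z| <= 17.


Step 1: On |z| = 17, |f(z)| = 3 * |z|^9 = 3 * 17^9
Step 2: By maximum modulus principle, maximum is on boundary.
Step 3: Maximum = 3 * 118587876497 = 355763629491

355763629491


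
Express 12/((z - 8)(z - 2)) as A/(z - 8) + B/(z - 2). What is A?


Step 1: Multiply both sides by (z - 8) and set z = 8
Step 2: A = 12 / (8 - 2)
Step 3: A = 12 / 6
Step 4: A = 2

2


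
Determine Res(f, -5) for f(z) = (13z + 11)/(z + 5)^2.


Step 1: Pole of order 2 at z = -5
Step 2: Res = lim d/dz [(z + 5)^2 * f(z)] as z -> -5
Step 3: (z + 5)^2 * f(z) = 13z + 11
Step 4: d/dz[13z + 11] = 13

13


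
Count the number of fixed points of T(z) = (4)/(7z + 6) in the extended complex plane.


Step 1: Fixed points satisfy T(z) = z
Step 2: 7z^2 + 6z - 4 = 0
Step 3: Discriminant = 6^2 - 4*7*(-4) = 148
Step 4: Number of fixed points = 2

2


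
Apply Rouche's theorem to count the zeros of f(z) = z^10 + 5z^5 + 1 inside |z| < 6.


Step 1: On |z| = 6 the three terms have sizes |z^10| = 6^10 = 60466176, |5z^5| = 5*6^5 = 38880, |1| = 1
Step 2: The dominant term is g(z) = z^10; let h(z) = 5z^5 + 1 so f = g + h
Step 3: On |z| = 6: |g| = 60466176 and |h| <= 38880 + 1 = 38881
Step 4: Since 60466176 > 38881, |h| < |g| on |z| = 6, so by Rouche f has the same number of zeros as g inside |z| < 6
Step 5: g(z) = z^10 has 10 zeros (all at the origin) inside |z| < 6. Answer = 10

10


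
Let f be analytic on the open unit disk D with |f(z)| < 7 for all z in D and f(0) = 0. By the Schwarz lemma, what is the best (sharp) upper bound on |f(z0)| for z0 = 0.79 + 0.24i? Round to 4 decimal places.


Step 1: g = f/7 maps D -> D with g(0) = 0, so by the Schwarz lemma |g(z)| <= |z|, i.e. |f(z)| <= 7|z|; this is sharp (f(z) = 7z).
Step 2: |z0|^2 = 0.79^2 + 0.24^2 = 0.6817
Step 3: |z0| = sqrt(0.6817) = 0.825651
Step 4: Best bound = 7 * |z0| = 7 * 0.825651 = 5.7796

5.7796


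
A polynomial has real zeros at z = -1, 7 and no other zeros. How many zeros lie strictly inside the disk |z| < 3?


Step 1: Check each root:
  z = -1: |-1| = 1 < 3
  z = 7: |7| = 7 >= 3
Step 2: Count = 1

1


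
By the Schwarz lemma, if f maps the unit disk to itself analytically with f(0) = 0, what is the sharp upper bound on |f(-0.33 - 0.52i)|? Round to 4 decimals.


Step 1: Schwarz lemma: if f: D -> D is analytic with f(0) = 0, then |f(z)| <= |z| for all z in D, and this is sharp (f(z) = z).
Step 2: |z0|^2 = (-0.33)^2 + (-0.52)^2 = 0.3793
Step 3: |z0| = sqrt(0.3793) = 0.615873
Step 4: Best bound = |z0| = 0.6159

0.6159


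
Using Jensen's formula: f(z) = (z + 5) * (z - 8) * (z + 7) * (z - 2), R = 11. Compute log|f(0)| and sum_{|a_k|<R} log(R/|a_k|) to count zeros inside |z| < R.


Jensen's formula: (1/2pi)*integral log|f(Re^it)|dt = log|f(0)| + sum_{|a_k|<R} log(R/|a_k|)
Step 1: f(0) = 5 * (-8) * 7 * (-2) = 560
Step 2: log|f(0)| = log|-5| + log|8| + log|-7| + log|2| = 6.3279
Step 3: Zeros inside |z| < 11: -5, 8, -7, 2
Step 4: Jensen sum = log(11/5) + log(11/8) + log(11/7) + log(11/2) = 3.2636
Step 5: n(R) = number of terms in the Jensen sum = count of zeros inside |z| < 11 = 4

4


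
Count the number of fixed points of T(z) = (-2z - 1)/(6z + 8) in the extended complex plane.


Step 1: Fixed points satisfy T(z) = z
Step 2: 6z^2 + 10z + 1 = 0
Step 3: Discriminant = 10^2 - 4*6*1 = 76
Step 4: Number of fixed points = 2

2


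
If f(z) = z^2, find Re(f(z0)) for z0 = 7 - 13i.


Step 1: z0 = 7 - 13i
Step 2: z0^2 = 7^2 - (-13)^2 - 182i
Step 3: real part = 49 - 169 = -120

-120


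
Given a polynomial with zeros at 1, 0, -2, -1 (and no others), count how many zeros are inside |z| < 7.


Step 1: Check each root:
  z = 1: |1| = 1 < 7
  z = 0: |0| = 0 < 7
  z = -2: |-2| = 2 < 7
  z = -1: |-1| = 1 < 7
Step 2: Count = 4

4


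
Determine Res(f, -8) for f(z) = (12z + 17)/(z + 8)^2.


Step 1: Pole of order 2 at z = -8
Step 2: Res = lim d/dz [(z + 8)^2 * f(z)] as z -> -8
Step 3: (z + 8)^2 * f(z) = 12z + 17
Step 4: d/dz[12z + 17] = 12

12
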